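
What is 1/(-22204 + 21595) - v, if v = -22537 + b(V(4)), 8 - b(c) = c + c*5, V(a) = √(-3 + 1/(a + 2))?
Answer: 13720160/609 + I*√102 ≈ 22529.0 + 10.1*I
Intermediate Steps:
V(a) = √(-3 + 1/(2 + a))
b(c) = 8 - 6*c (b(c) = 8 - (c + c*5) = 8 - (c + 5*c) = 8 - 6*c)
v = -22529 - I*√102 (v = -22537 + (8 - 6*√(-5 - 3*4)/√(2 + 4)) = -22537 + (8 - 6*√6*√(-5 - 12)/6) = -22537 + (8 - 6*I*√102/6) = -22537 + (8 - I*√102) = -22529 - I*√102 ≈ -22529.0 - 10.1*I)
1/(-22204 + 21595) - v = 1/(-22204 + 21595) - (-22529 - I*√102) = 1/(-609) + (22529 + I*√102) = -1/609 + (22529 + I*√102) = 13720160/609 + I*√102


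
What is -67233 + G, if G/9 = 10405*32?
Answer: 2929407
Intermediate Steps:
G = 2996640 (G = 9*(10405*32) = 9*332960 = 2996640)
-67233 + G = -67233 + 2996640 = 2929407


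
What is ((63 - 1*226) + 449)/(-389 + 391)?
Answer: 143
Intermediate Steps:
((63 - 1*226) + 449)/(-389 + 391) = ((63 - 226) + 449)/2 = (-163 + 449)*(½) = 286*(½) = 143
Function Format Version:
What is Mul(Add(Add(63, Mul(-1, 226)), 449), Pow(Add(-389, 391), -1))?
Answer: 143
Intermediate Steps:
Mul(Add(Add(63, Mul(-1, 226)), 449), Pow(Add(-389, 391), -1)) = Mul(Add(Add(63, -226), 449), Pow(2, -1)) = Mul(Add(-163, 449), Rational(1, 2)) = Mul(286, Rational(1, 2)) = 143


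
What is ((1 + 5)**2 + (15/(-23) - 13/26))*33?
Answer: 52899/46 ≈ 1150.0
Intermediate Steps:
((1 + 5)**2 + (15/(-23) - 13/26))*33 = (6**2 + (15*(-1/23) - 13*1/26))*33 = (36 + (-15/23 - 1/2))*33 = (36 - 53/46)*33 = (1603/46)*33 = 52899/46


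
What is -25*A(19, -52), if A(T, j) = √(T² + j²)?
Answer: -25*√3065 ≈ -1384.1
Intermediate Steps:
-25*A(19, -52) = -25*√(19² + (-52)²) = -25*√(361 + 2704) = -25*√3065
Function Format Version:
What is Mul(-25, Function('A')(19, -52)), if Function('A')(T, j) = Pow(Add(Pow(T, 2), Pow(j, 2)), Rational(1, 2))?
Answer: Mul(-25, Pow(3065, Rational(1, 2))) ≈ -1384.1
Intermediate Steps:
Mul(-25, Function('A')(19, -52)) = Mul(-25, Pow(Add(Pow(19, 2), Pow(-52, 2)), Rational(1, 2))) = Mul(-25, Pow(Add(361, 2704), Rational(1, 2))) = Mul(-25, Pow(3065, Rational(1, 2)))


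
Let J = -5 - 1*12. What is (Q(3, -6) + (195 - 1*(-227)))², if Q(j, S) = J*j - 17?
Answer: 125316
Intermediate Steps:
J = -17 (J = -5 - 12 = -17)
Q(j, S) = -17 - 17*j (Q(j, S) = -17*j - 17 = -17 - 17*j)
(Q(3, -6) + (195 - 1*(-227)))² = ((-17 - 17*3) + (195 - 1*(-227)))² = ((-17 - 51) + (195 + 227))² = (-68 + 422)² = 354² = 125316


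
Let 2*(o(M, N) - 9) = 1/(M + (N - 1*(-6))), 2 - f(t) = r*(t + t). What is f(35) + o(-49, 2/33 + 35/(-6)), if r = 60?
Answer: -4494808/1073 ≈ -4189.0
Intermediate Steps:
f(t) = 2 - 120*t (f(t) = 2 - 60*(t + t) = 2 - 60*2*t = 2 - 120*t)
o(M, N) = 9 + 1/(2*(6 + M + N)) (o(M, N) = 9 + 1/(2*(M + (N - 1*(-6)))) = 9 + 1/(2*(M + (N + 6))) = 9 + 1/(2*(M + (6 + N))) = 9 + 1/(2*(6 + M + N)))
f(35) + o(-49, 2/33 + 35/(-6)) = (2 - 120*35) + (109/2 + 9*(-49) + 9*(2/33 + 35/(-6)))/(6 - 49 + (2/33 + 35/(-6))) = (2 - 4200) + (109/2 - 441 + 9*(2*(1/33) + 35*(-⅙)))/(6 - 49 + (2*(1/33) + 35*(-⅙))) = -4198 + (109/2 - 441 + 9*(2/33 - 35/6))/(6 - 49 + (2/33 - 35/6)) = -4198 + (109/2 - 441 + 9*(-127/22))/(6 - 49 - 127/22) = -4198 + (109/2 - 441 - 1143/22)/(-1073/22) = -4198 - 22/1073*(-4823/11) = -4198 + 9646/1073 = -4494808/1073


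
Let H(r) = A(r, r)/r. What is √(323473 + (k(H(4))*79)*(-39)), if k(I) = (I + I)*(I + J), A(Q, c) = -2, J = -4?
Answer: √1238434/2 ≈ 556.42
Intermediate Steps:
H(r) = -2/r
k(I) = 2*I*(-4 + I) (k(I) = (I + I)*(I - 4) = (2*I)*(-4 + I) = 2*I*(-4 + I))
√(323473 + (k(H(4))*79)*(-39)) = √(323473 + ((2*(-2/4)*(-4 - 2/4))*79)*(-39)) = √(323473 + ((2*(-2*¼)*(-4 - 2*¼))*79)*(-39)) = √(323473 + ((2*(-½)*(-4 - ½))*79)*(-39)) = √(323473 + ((2*(-½)*(-9/2))*79)*(-39)) = √(323473 + ((9/2)*79)*(-39)) = √(323473 + (711/2)*(-39)) = √(323473 - 27729/2) = √(619217/2) = √1238434/2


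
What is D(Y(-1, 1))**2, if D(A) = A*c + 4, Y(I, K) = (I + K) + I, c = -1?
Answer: 25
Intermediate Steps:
Y(I, K) = K + 2*I
D(A) = 4 - A (D(A) = A*(-1) + 4 = -A + 4 = 4 - A)
D(Y(-1, 1))**2 = (4 - (1 + 2*(-1)))**2 = (4 - (1 - 2))**2 = (4 - 1*(-1))**2 = (4 + 1)**2 = 5**2 = 25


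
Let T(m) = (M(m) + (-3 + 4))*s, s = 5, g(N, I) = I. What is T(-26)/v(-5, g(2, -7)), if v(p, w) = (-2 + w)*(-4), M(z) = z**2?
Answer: 3385/36 ≈ 94.028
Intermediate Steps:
v(p, w) = 8 - 4*w
T(m) = 5 + 5*m**2 (T(m) = (m**2 + (-3 + 4))*5 = (m**2 + 1)*5 = (1 + m**2)*5 = 5 + 5*m**2)
T(-26)/v(-5, g(2, -7)) = (5 + 5*(-26)**2)/(8 - 4*(-7)) = (5 + 5*676)/(8 + 28) = (5 + 3380)/36 = 3385*(1/36) = 3385/36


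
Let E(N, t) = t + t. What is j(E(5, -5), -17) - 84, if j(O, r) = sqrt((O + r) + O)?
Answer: -84 + I*sqrt(37) ≈ -84.0 + 6.0828*I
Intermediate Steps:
E(N, t) = 2*t
j(O, r) = sqrt(r + 2*O)
j(E(5, -5), -17) - 84 = sqrt(-17 + 2*(2*(-5))) - 84 = sqrt(-17 + 2*(-10)) - 84 = sqrt(-17 - 20) - 84 = sqrt(-37) - 84 = I*sqrt(37) - 84 = -84 + I*sqrt(37)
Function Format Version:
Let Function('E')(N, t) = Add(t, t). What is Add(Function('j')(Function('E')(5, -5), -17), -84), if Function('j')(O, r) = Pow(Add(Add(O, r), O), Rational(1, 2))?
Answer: Add(-84, Mul(I, Pow(37, Rational(1, 2)))) ≈ Add(-84.000, Mul(6.0828, I))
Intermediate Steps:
Function('E')(N, t) = Mul(2, t)
Function('j')(O, r) = Pow(Add(r, Mul(2, O)), Rational(1, 2))
Add(Function('j')(Function('E')(5, -5), -17), -84) = Add(Pow(Add(-17, Mul(2, Mul(2, -5))), Rational(1, 2)), -84) = Add(Pow(Add(-17, Mul(2, -10)), Rational(1, 2)), -84) = Add(Pow(Add(-17, -20), Rational(1, 2)), -84) = Add(Pow(-37, Rational(1, 2)), -84) = Add(Mul(I, Pow(37, Rational(1, 2))), -84) = Add(-84, Mul(I, Pow(37, Rational(1, 2))))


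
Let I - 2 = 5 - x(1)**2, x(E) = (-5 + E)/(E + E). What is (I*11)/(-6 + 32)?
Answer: 33/26 ≈ 1.2692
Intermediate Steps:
x(E) = (-5 + E)/(2*E) (x(E) = (-5 + E)/((2*E)) = (-5 + E)*(1/(2*E)) = (-5 + E)/(2*E))
I = 3 (I = 2 + (5 - ((1/2)*(-5 + 1)/1)**2) = 2 + (5 - ((1/2)*1*(-4))**2) = 2 + (5 - 1*(-2)**2) = 2 + (5 - 1*4) = 2 + (5 - 4) = 2 + 1 = 3)
(I*11)/(-6 + 32) = (3*11)/(-6 + 32) = 33/26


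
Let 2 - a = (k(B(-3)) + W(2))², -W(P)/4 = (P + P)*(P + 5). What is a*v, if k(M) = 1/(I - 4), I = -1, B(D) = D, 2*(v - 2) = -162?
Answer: 24859009/25 ≈ 9.9436e+5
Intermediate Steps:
v = -79 (v = 2 + (½)*(-162) = 2 - 81 = -79)
W(P) = -8*P*(5 + P) (W(P) = -4*(P + P)*(P + 5) = -4*2*P*(5 + P) = -8*P*(5 + P))
k(M) = -⅕ (k(M) = 1/(-1 - 4) = 1/(-5) = -⅕)
a = -314671/25 (a = 2 - (-⅕ - 8*2*(5 + 2))² = 2 - (-⅕ - 8*2*7)² = 2 - (-⅕ - 112)² = 2 - (-561/5)² = 2 - 1*314721/25 = 2 - 314721/25 = -314671/25 ≈ -12587.)
a*v = -314671/25*(-79) = 24859009/25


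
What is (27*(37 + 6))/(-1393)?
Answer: -1161/1393 ≈ -0.83345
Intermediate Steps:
(27*(37 + 6))/(-1393) = (27*43)*(-1/1393) = 1161*(-1/1393) = -1161/1393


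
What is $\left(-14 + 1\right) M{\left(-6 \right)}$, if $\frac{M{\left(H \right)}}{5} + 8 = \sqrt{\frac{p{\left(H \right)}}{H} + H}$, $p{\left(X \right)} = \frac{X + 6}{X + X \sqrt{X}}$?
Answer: $520 - 65 i \sqrt{6} \approx 520.0 - 159.22 i$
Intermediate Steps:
$p{\left(X \right)} = \frac{6 + X}{X + X^{\frac{3}{2}}}$
$M{\left(H \right)} = -40 + 5 \sqrt{H + \frac{6 + H}{H \left(H + H^{\frac{3}{2}}\right)}}$ ($M{\left(H \right)} = -40 + 5 \sqrt{\frac{\frac{1}{H + H^{\frac{3}{2}}} \left(6 + H\right)}{H} + H} = -40 + 5 \sqrt{\frac{6 + H}{H \left(H + H^{\frac{3}{2}}\right)} + H} = -40 + 5 \sqrt{H + \frac{6 + H}{H \left(H + H^{\frac{3}{2}}\right)}}$)
$\left(-14 + 1\right) M{\left(-6 \right)} = \left(-14 + 1\right) \left(-40 + 5 \sqrt{\frac{6 - 6 + \left(-6\right)^{3} + \left(-6\right)^{\frac{7}{2}}}{\left(-6\right)^{2} + \left(-6\right)^{\frac{5}{2}}}}\right) = - 13 \left(-40 + 5 \sqrt{\frac{6 - 6 - 216 - 216 i \sqrt{6}}{36 + 36 i \sqrt{6}}}\right) = - 13 \left(-40 + 5 \sqrt{\frac{-216 - 216 i \sqrt{6}}{36 + 36 i \sqrt{6}}}\right) = 520 - 65 \sqrt{\frac{-216 - 216 i \sqrt{6}}{36 + 36 i \sqrt{6}}}$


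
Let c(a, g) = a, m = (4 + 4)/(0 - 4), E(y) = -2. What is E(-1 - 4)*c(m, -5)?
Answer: 4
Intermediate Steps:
m = -2 (m = 8/(-4) = 8*(-1/4) = -2)
E(-1 - 4)*c(m, -5) = -2*(-2) = 4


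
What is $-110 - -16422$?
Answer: $16312$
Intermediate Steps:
$-110 - -16422 = -110 + 16422 = 16312$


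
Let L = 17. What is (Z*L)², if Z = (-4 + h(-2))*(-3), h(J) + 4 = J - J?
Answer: 166464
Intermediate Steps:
h(J) = -4 (h(J) = -4 + (J - J) = -4 + 0 = -4)
Z = 24 (Z = (-4 - 4)*(-3) = -8*(-3) = 24)
(Z*L)² = (24*17)² = 408² = 166464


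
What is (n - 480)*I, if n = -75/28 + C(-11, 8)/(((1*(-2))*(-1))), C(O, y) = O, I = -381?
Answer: 5207889/28 ≈ 1.8600e+5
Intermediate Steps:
n = -229/28 (n = -75/28 - 11/((1*(-2))*(-1)) = -75*1/28 - 11/((-2*(-1))) = -75/28 - 11/2 = -229/28 ≈ -8.1786)
(n - 480)*I = (-229/28 - 480)*(-381) = -13669/28*(-381) = 5207889/28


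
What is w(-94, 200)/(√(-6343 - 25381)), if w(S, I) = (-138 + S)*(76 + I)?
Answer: 32016*I*√7931/7931 ≈ 359.5*I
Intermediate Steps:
w(-94, 200)/(√(-6343 - 25381)) = (-10488 - 138*200 + 76*(-94) + 200*(-94))/(√(-6343 - 25381)) = (-10488 - 27600 - 7144 - 18800)/(√(-31724)) = -64032*(-I*√7931/15862) = -(-32016)*I*√7931/7931 = 32016*I*√7931/7931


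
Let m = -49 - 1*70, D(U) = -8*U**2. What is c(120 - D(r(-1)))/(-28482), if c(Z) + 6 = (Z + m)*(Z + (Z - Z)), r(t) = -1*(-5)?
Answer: -10719/4747 ≈ -2.2581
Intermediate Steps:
r(t) = 5
m = -119 (m = -49 - 70 = -119)
c(Z) = -6 + Z*(-119 + Z) (c(Z) = -6 + (Z - 119)*(Z + (Z - Z)) = -6 + (-119 + Z)*(Z + 0) = -6 + (-119 + Z)*Z = -6 + Z*(-119 + Z))
c(120 - D(r(-1)))/(-28482) = (-6 + (120 - (-8)*5**2)**2 - 119*(120 - (-8)*5**2))/(-28482) = (-6 + (120 - (-8)*25)**2 - 119*(120 - (-8)*25))*(-1/28482) = (-6 + (120 - 1*(-200))**2 - 119*(120 - 1*(-200)))*(-1/28482) = (-6 + (120 + 200)**2 - 119*(120 + 200))*(-1/28482) = (-6 + 320**2 - 119*320)*(-1/28482) = (-6 + 102400 - 38080)*(-1/28482) = 64314*(-1/28482) = -10719/4747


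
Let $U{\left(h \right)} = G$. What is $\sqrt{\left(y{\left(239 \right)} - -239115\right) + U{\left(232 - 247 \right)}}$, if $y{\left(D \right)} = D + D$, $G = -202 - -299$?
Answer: $\sqrt{239690} \approx 489.58$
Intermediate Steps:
$G = 97$ ($G = -202 + 299 = 97$)
$U{\left(h \right)} = 97$
$y{\left(D \right)} = 2 D$
$\sqrt{\left(y{\left(239 \right)} - -239115\right) + U{\left(232 - 247 \right)}} = \sqrt{\left(2 \cdot 239 - -239115\right) + 97} = \sqrt{\left(478 + 239115\right) + 97} = \sqrt{239593 + 97} = \sqrt{239690}$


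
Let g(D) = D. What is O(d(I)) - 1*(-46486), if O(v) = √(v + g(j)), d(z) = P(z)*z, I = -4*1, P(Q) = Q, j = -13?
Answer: 46486 + √3 ≈ 46488.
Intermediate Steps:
I = -4
d(z) = z² (d(z) = z*z = z²)
O(v) = √(-13 + v) (O(v) = √(v - 13) = √(-13 + v))
O(d(I)) - 1*(-46486) = √(-13 + (-4)²) - 1*(-46486) = √(-13 + 16) + 46486 = √3 + 46486 = 46486 + √3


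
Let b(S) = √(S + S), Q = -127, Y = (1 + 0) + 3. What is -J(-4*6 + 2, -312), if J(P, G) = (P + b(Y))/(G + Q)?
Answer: -22/439 + 2*√2/439 ≈ -0.043671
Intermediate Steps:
Y = 4 (Y = 1 + 3 = 4)
b(S) = √2*√S (b(S) = √(2*S) = √2*√S)
J(P, G) = (P + 2*√2)/(-127 + G) (J(P, G) = (P + √2*√4)/(G - 127) = (P + √2*2)/(-127 + G) = (P + 2*√2)/(-127 + G))
-J(-4*6 + 2, -312) = -((-4*6 + 2) + 2*√2)/(-127 - 312) = -((-24 + 2) + 2*√2)/(-439) = -(-1)*(-22 + 2*√2)/439 = -(22/439 - 2*√2/439) = -22/439 + 2*√2/439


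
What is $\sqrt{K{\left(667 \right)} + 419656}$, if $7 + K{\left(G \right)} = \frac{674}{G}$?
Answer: $\frac{\sqrt{186697673519}}{667} \approx 647.8$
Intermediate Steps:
$K{\left(G \right)} = -7 + \frac{674}{G}$
$\sqrt{K{\left(667 \right)} + 419656} = \sqrt{\left(-7 + \frac{674}{667}\right) + 419656} = \sqrt{- \frac{3995}{667} + 419656} = \sqrt{\frac{279906557}{667}} = \frac{\sqrt{186697673519}}{667}$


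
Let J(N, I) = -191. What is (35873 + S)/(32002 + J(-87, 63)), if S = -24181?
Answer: 11692/31811 ≈ 0.36755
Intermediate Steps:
(35873 + S)/(32002 + J(-87, 63)) = (35873 - 24181)/(32002 - 191) = 11692/31811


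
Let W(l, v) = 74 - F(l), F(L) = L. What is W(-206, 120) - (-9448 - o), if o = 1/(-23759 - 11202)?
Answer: 340100607/34961 ≈ 9728.0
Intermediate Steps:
W(l, v) = 74 - l
o = -1/34961 (o = 1/(-34961) = -1/34961 ≈ -2.8603e-5)
W(-206, 120) - (-9448 - o) = (74 - 1*(-206)) - (-9448 - 1*(-1/34961)) = (74 + 206) - (-9448 + 1/34961) = 280 - 1*(-330311527/34961) = 280 + 330311527/34961 = 340100607/34961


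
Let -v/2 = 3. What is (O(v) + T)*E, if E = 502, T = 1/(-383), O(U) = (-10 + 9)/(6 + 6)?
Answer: -99145/2298 ≈ -43.144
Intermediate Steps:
v = -6 (v = -2*3 = -6)
O(U) = -1/12
T = -1/383 ≈ -0.0026110
(O(v) + T)*E = (-1/12 - 1/383)*502 = -395/4596*502 = -99145/2298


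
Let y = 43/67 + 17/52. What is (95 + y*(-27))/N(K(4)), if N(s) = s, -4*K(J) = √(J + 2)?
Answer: -239855*√6/5226 ≈ -112.42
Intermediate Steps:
K(J) = -√(2 + J)/4 (K(J) = -√(J + 2)/4 = -√(2 + J)/4)
y = 3375/3484 (y = 43*(1/67) + 17*(1/52) = 43/67 + 17/52 = 3375/3484 ≈ 0.96871)
(95 + y*(-27))/N(K(4)) = (95 + (3375/3484)*(-27))/((-√(2 + 4)/4)) = (95 - 91125/3484)/((-√6/4)) = 239855*(-2*√6/3)/3484 = -239855*√6/5226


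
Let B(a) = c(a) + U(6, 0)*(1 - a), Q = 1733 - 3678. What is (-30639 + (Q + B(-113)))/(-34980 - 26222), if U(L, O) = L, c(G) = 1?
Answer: 31899/61202 ≈ 0.52121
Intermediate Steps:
Q = -1945
B(a) = 7 - 6*a (B(a) = 1 + 6*(1 - a) = 1 + (6 - 6*a) = 7 - 6*a)
(-30639 + (Q + B(-113)))/(-34980 - 26222) = (-30639 + (-1945 + (7 - 6*(-113))))/(-34980 - 26222) = (-30639 + (-1945 + (7 + 678)))/(-61202) = (-30639 + (-1945 + 685))*(-1/61202) = (-30639 - 1260)*(-1/61202) = -31899*(-1/61202) = 31899/61202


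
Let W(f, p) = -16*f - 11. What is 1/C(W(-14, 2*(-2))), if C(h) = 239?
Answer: 1/239 ≈ 0.0041841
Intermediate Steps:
W(f, p) = -11 - 16*f
1/C(W(-14, 2*(-2))) = 1/239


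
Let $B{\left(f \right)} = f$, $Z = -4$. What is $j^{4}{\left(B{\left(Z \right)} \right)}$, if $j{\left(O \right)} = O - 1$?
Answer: $625$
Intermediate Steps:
$j{\left(O \right)} = -1 + O$
$j^{4}{\left(B{\left(Z \right)} \right)} = \left(-1 - 4\right)^{4} = \left(-5\right)^{4} = 625$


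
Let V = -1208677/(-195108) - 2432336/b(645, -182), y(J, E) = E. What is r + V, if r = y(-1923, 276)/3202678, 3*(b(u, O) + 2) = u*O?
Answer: 69640474121471363/1018847435784732 ≈ 68.352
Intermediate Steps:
b(u, O) = -2 + O*u/3 (b(u, O) = -2 + (u*O)/3 = -2 + (O*u)/3 = -2 + O*u/3)
V = 43488846721/636247188 (V = -1208677/(-195108) - 2432336/(-2 + (⅓)*(-182)*645) = -1208677*(-1/195108) - 2432336/(-2 - 39130) = 1208677/195108 - 2432336/(-39132) = 1208677/195108 - 2432336*(-1/39132) = 1208677/195108 + 608084/9783 = 43488846721/636247188 ≈ 68.352)
r = 138/1601339 (r = 276/3202678 = 276*(1/3202678) = 138/1601339 ≈ 8.6178e-5)
r + V = 138/1601339 + 43488846721/636247188 = 69640474121471363/1018847435784732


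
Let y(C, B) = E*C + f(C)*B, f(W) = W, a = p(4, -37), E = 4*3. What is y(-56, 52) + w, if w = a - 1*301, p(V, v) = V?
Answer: -3881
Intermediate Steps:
E = 12
a = 4
y(C, B) = 12*C + B*C (y(C, B) = 12*C + C*B = 12*C + B*C)
w = -297 (w = 4 - 1*301 = 4 - 301 = -297)
y(-56, 52) + w = -56*(12 + 52) - 297 = -56*64 - 297 = -3584 - 297 = -3881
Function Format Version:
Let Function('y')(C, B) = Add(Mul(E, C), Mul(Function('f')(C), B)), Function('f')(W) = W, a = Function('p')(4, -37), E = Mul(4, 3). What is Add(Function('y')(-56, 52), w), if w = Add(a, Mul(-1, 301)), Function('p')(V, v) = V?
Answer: -3881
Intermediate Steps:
E = 12
a = 4
Function('y')(C, B) = Add(Mul(12, C), Mul(B, C)) (Function('y')(C, B) = Add(Mul(12, C), Mul(C, B)) = Add(Mul(12, C), Mul(B, C)))
w = -297 (w = Add(4, Mul(-1, 301)) = Add(4, -301) = -297)
Add(Function('y')(-56, 52), w) = Add(Mul(-56, Add(12, 52)), -297) = Add(Mul(-56, 64), -297) = Add(-3584, -297) = -3881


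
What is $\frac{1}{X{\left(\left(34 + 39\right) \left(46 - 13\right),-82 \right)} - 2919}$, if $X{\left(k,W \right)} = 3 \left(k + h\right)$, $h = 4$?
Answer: $\frac{1}{4320} \approx 0.00023148$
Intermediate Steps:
$X{\left(k,W \right)} = 12 + 3 k$ ($X{\left(k,W \right)} = 3 \left(k + 4\right) = 3 \left(4 + k\right) = 12 + 3 k$)
$\frac{1}{X{\left(\left(34 + 39\right) \left(46 - 13\right),-82 \right)} - 2919} = \frac{1}{\left(12 + 3 \left(34 + 39\right) \left(46 - 13\right)\right) - 2919} = \frac{1}{\left(12 + 3 \cdot 73 \cdot 33\right) - 2919} = \frac{1}{\left(12 + 3 \cdot 2409\right) - 2919} = \frac{1}{\left(12 + 7227\right) - 2919} = \frac{1}{7239 - 2919} = \frac{1}{4320}$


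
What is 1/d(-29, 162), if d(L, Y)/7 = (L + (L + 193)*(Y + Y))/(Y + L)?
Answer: 19/53107 ≈ 0.00035777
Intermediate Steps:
d(L, Y) = 7*(L + 2*Y*(193 + L))/(L + Y) (d(L, Y) = 7*((L + (L + 193)*(Y + Y))/(Y + L)) = 7*((L + (193 + L)*(2*Y))/(L + Y)) = 7*((L + 2*Y*(193 + L))/(L + Y)) = 7*(L + 2*Y*(193 + L))/(L + Y))
1/d(-29, 162) = 1/(7*(-29 + 386*162 + 2*(-29)*162)/(-29 + 162)) = 1/(7*(-29 + 62532 - 9396)/133) = 1/(7*(1/133)*53107) = 1/(53107/19) = 19/53107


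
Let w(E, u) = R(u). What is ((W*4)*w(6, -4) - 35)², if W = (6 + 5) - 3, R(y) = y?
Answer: 26569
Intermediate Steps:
w(E, u) = u
W = 8 (W = 11 - 3 = 8)
((W*4)*w(6, -4) - 35)² = ((8*4)*(-4) - 35)² = (32*(-4) - 35)² = (-128 - 35)² = (-163)² = 26569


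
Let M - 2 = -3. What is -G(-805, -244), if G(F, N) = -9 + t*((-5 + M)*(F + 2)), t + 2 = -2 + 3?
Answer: 4827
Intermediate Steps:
M = -1 (M = 2 - 3 = -1)
t = -1 (t = -2 + (-2 + 3) = -2 + 1 = -1)
G(F, N) = 3 + 6*F (G(F, N) = -9 - (-5 - 1)*(F + 2) = -9 - (-6)*(2 + F) = -9 - (-12 - 6*F) = -9 + (12 + 6*F) = 3 + 6*F)
-G(-805, -244) = -(3 + 6*(-805)) = -(3 - 4830) = -1*(-4827) = 4827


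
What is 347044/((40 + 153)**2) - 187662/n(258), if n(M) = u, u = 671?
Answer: -6757355314/24994079 ≈ -270.36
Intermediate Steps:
n(M) = 671
347044/((40 + 153)**2) - 187662/n(258) = 347044/((40 + 153)**2) - 187662/671 = 347044/(193**2) - 187662*1/671 = 347044/37249 - 187662/671 = -6757355314/24994079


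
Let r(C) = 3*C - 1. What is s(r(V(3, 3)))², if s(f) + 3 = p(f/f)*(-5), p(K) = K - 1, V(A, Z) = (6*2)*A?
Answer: 9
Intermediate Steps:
V(A, Z) = 12*A
r(C) = -1 + 3*C
p(K) = -1 + K
s(f) = -3 (s(f) = -3 + (-1 + f/f)*(-5) = -3 + (-1 + 1)*(-5) = -3 + 0*(-5) = -3 + 0 = -3)
s(r(V(3, 3)))² = (-3)² = 9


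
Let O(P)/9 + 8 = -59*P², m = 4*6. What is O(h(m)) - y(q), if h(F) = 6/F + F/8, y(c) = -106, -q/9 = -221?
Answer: -89195/16 ≈ -5574.7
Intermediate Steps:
q = 1989 (q = -9*(-221) = 1989)
m = 24
h(F) = 6/F + F/8 (h(F) = 6/F + F*(⅛) = 6/F + F/8)
O(P) = -72 - 531*P² (O(P) = -72 + 9*(-59*P²) = -72 - 531*P²)
O(h(m)) - y(q) = (-72 - 531*(6/24 + (⅛)*24)²) - 1*(-106) = (-72 - 531*(6*(1/24) + 3)²) + 106 = (-72 - 531*(¼ + 3)²) + 106 = (-72 - 531*(13/4)²) + 106 = (-72 - 531*169/16) + 106 = (-72 - 89739/16) + 106 = -90891/16 + 106 = -89195/16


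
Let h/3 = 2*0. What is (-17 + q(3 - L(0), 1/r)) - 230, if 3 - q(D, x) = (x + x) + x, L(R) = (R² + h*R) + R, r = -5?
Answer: -1217/5 ≈ -243.40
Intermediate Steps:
h = 0 (h = 3*(2*0) = 3*0 = 0)
L(R) = R + R² (L(R) = (R² + 0*R) + R = (R² + 0) + R = R² + R = R + R²)
q(D, x) = 3 - 3*x (q(D, x) = 3 - ((x + x) + x) = 3 - (2*x + x) = 3 - 3*x)
(-17 + q(3 - L(0), 1/r)) - 230 = (-17 + (3 - 3/(-5))) - 230 = (-17 + (3 - 3*(-⅕))) - 230 = (-17 + (3 + ⅗)) - 230 = (-17 + 18/5) - 230 = -67/5 - 230 = -1217/5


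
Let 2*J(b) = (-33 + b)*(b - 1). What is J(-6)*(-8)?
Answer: -1092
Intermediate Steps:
J(b) = (-1 + b)*(-33 + b)/2 (J(b) = ((-33 + b)*(b - 1))/2 = ((-33 + b)*(-1 + b))/2 = ((-1 + b)*(-33 + b))/2 = (-1 + b)*(-33 + b)/2)
J(-6)*(-8) = (33/2 + (1/2)*(-6)**2 - 17*(-6))*(-8) = (33/2 + (1/2)*36 + 102)*(-8) = (33/2 + 18 + 102)*(-8) = (273/2)*(-8) = -1092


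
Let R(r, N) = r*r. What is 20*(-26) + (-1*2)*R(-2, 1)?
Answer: -528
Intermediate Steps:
R(r, N) = r²
20*(-26) + (-1*2)*R(-2, 1) = 20*(-26) - 1*2*(-2)² = -520 - 2*4 = -520 - 8 = -528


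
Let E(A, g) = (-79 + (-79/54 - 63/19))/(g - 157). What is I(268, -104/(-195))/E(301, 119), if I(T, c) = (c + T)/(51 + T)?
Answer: 52347888/137101415 ≈ 0.38182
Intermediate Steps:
E(A, g) = -85957/(1026*(-157 + g)) (E(A, g) = (-79 + (-79*1/54 - 63*1/19))/(-157 + g) = (-79 + (-79/54 - 63/19))/(-157 + g) = (-79 - 4903/1026)/(-157 + g) = -85957/(1026*(-157 + g)))
I(T, c) = (T + c)/(51 + T)
I(268, -104/(-195))/E(301, 119) = ((268 - 104/(-195))/(51 + 268))/((-85957/(-161082 + 1026*119))) = ((268 - 104*(-1/195))/319)/((-85957/(-161082 + 122094))) = ((268 + 8/15)/319)/((-85957/(-38988))) = ((1/319)*(4028/15))/((-85957*(-1/38988))) = 4028/(4785*(85957/38988)) = (4028/4785)*(38988/85957) = 52347888/137101415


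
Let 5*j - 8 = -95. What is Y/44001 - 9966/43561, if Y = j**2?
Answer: -1181459549/5324243225 ≈ -0.22190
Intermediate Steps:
j = -87/5 (j = 8/5 + (1/5)*(-95) = 8/5 - 19 = -87/5 ≈ -17.400)
Y = 7569/25 (Y = (-87/5)**2 = 7569/25 ≈ 302.76)
Y/44001 - 9966/43561 = (7569/25)/44001 - 9966/43561 = (7569/25)*(1/44001) - 9966*1/43561 = 841/122225 - 9966/43561 = -1181459549/5324243225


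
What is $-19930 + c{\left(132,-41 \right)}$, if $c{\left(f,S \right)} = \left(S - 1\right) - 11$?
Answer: $-19983$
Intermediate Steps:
$c{\left(f,S \right)} = -12 + S$ ($c{\left(f,S \right)} = \left(-1 + S\right) - 11 = -12 + S$)
$-19930 + c{\left(132,-41 \right)} = -19930 - 53 = -19983$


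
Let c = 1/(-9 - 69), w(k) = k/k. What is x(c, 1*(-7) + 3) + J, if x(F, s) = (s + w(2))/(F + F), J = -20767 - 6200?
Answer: -26850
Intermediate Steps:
w(k) = 1
J = -26967
c = -1/78 (c = 1/(-78) = -1/78 ≈ -0.012821)
x(F, s) = (1 + s)/(2*F) (x(F, s) = (s + 1)/(F + F) = (1 + s)/((2*F)) = (1 + s)*(1/(2*F)) = (1 + s)/(2*F))
x(c, 1*(-7) + 3) + J = (1 + (1*(-7) + 3))/(2*(-1/78)) - 26967 = (½)*(-78)*(1 + (-7 + 3)) - 26967 = (½)*(-78)*(1 - 4) - 26967 = (½)*(-78)*(-3) - 26967 = 117 - 26967 = -26850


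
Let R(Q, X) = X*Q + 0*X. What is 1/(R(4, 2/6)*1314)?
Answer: 1/1752 ≈ 0.00057078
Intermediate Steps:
R(Q, X) = Q*X (R(Q, X) = Q*X + 0 = Q*X)
1/(R(4, 2/6)*1314) = 1/((4*(2/6))*1314) = 1/((4*(2*(⅙)))*1314) = 1/((4*(⅓))*1314) = 1/((4/3)*1314) = 1/1752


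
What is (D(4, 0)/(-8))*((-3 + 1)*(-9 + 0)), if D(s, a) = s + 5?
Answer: -81/4 ≈ -20.250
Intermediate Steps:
D(s, a) = 5 + s
(D(4, 0)/(-8))*((-3 + 1)*(-9 + 0)) = ((5 + 4)/(-8))*((-3 + 1)*(-9 + 0)) = (9*(-⅛))*(-2*(-9)) = -9/8*18 = -81/4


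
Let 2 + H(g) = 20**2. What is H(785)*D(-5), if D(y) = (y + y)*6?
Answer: -23880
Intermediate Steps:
D(y) = 12*y (D(y) = (2*y)*6 = 12*y)
H(g) = 398 (H(g) = -2 + 20**2 = -2 + 400 = 398)
H(785)*D(-5) = 398*(12*(-5)) = 398*(-60) = -23880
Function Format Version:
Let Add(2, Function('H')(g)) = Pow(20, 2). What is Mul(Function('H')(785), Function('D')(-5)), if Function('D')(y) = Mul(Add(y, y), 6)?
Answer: -23880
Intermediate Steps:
Function('D')(y) = Mul(12, y) (Function('D')(y) = Mul(Mul(2, y), 6) = Mul(12, y))
Function('H')(g) = 398 (Function('H')(g) = Add(-2, Pow(20, 2)) = Add(-2, 400) = 398)
Mul(Function('H')(785), Function('D')(-5)) = Mul(398, Mul(12, -5)) = Mul(398, -60) = -23880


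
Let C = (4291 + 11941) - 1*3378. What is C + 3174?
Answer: 16028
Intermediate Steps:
C = 12854 (C = 16232 - 3378 = 12854)
C + 3174 = 12854 + 3174 = 16028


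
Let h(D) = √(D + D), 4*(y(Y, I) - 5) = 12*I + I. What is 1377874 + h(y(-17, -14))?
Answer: 1377874 + 9*I ≈ 1.3779e+6 + 9.0*I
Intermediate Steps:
y(Y, I) = 5 + 13*I/4 (y(Y, I) = 5 + (12*I + I)/4 = 5 + (13*I)/4 = 5 + 13*I/4)
h(D) = √2*√D (h(D) = √(2*D) = √2*√D)
1377874 + h(y(-17, -14)) = 1377874 + √2*√(5 + (13/4)*(-14)) = 1377874 + √2*√(5 - 91/2) = 1377874 + √2*√(-81/2) = 1377874 + √2*(9*I*√2/2) = 1377874 + 9*I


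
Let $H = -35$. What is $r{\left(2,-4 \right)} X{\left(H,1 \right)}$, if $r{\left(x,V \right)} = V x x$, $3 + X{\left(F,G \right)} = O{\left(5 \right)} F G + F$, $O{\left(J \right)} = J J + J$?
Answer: $17408$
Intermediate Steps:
$O{\left(J \right)} = J + J^{2}$ ($O{\left(J \right)} = J^{2} + J = J + J^{2}$)
$X{\left(F,G \right)} = -3 + F + 30 F G$ ($X{\left(F,G \right)} = -3 + \left(5 \left(1 + 5\right) F G + F\right) = -3 + \left(5 \cdot 6 F G + F\right) = -3 + \left(30 F G + F\right) = -3 + \left(F + 30 F G\right) = -3 + F + 30 F G$)
$r{\left(x,V \right)} = V x^{2}$
$r{\left(2,-4 \right)} X{\left(H,1 \right)} = - 4 \cdot 2^{2} \left(-3 - 35 + 30 \left(-35\right) 1\right) = \left(-4\right) 4 \left(-3 - 35 - 1050\right) = \left(-16\right) \left(-1088\right) = 17408$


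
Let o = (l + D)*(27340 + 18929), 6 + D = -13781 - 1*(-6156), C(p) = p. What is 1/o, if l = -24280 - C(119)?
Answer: -1/1481996070 ≈ -6.7477e-10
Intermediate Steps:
D = -7631 (D = -6 + (-13781 - 1*(-6156)) = -6 + (-13781 + 6156) = -6 - 7625 = -7631)
l = -24399 (l = -24280 - 1*119 = -24280 - 119 = -24399)
o = -1481996070 (o = (-24399 - 7631)*(27340 + 18929) = -32030*46269 = -1481996070)
1/o = 1/(-1481996070) = -1/1481996070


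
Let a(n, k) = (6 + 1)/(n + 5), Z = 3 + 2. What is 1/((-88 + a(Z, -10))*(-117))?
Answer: 10/102141 ≈ 9.7904e-5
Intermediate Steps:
Z = 5
a(n, k) = 7/(5 + n)
1/((-88 + a(Z, -10))*(-117)) = 1/((-88 + 7/(5 + 5))*(-117)) = 1/((-88 + 7/10)*(-117)) = 1/(-873/10*(-117)) = 1/(102141/10) = 10/102141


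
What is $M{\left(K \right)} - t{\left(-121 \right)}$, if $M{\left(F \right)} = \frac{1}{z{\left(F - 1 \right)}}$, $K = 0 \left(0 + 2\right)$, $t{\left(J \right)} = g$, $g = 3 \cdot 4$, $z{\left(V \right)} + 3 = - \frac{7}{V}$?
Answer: $- \frac{47}{4} \approx -11.75$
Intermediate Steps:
$z{\left(V \right)} = -3 - \frac{7}{V}$
$g = 12$
$t{\left(J \right)} = 12$
$K = 0$ ($K = 0 \cdot 2 = 0$)
$M{\left(F \right)} = \frac{1}{-3 - \frac{7}{-1 + F}}$ ($M{\left(F \right)} = \frac{1}{-3 - \frac{7}{F - 1}} = \frac{1}{-3 - \frac{7}{-1 + F}}$)
$M{\left(K \right)} - t{\left(-121 \right)} = \frac{1 - 0}{4 + 3 \cdot 0} - 12 = \frac{1 + 0}{4 + 0} - 12 = \frac{1}{4} \cdot 1 - 12 = \frac{1}{4} - 12 = - \frac{47}{4}$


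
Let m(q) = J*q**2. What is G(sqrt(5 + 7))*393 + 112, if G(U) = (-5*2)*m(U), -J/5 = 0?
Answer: 112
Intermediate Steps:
J = 0 (J = -5*0 = 0)
m(q) = 0 (m(q) = 0*q**2 = 0)
G(U) = 0 (G(U) = -5*2*0 = -10*0 = 0)
G(sqrt(5 + 7))*393 + 112 = 0*393 + 112 = 0 + 112 = 112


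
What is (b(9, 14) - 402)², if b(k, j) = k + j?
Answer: 143641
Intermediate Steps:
b(k, j) = j + k
(b(9, 14) - 402)² = ((14 + 9) - 402)² = (23 - 402)² = (-379)² = 143641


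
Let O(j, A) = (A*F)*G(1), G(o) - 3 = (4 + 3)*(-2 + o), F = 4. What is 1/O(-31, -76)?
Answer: 1/1216 ≈ 0.00082237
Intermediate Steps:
G(o) = -11 + 7*o (G(o) = 3 + (4 + 3)*(-2 + o) = 3 + 7*(-2 + o) = 3 + (-14 + 7*o) = -11 + 7*o)
O(j, A) = -16*A (O(j, A) = (A*4)*(-11 + 7*1) = (4*A)*(-11 + 7) = (4*A)*(-4) = -16*A)
1/O(-31, -76) = 1/(-16*(-76)) = 1/1216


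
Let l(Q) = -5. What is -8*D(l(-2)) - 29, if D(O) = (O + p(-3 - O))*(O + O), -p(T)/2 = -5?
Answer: 371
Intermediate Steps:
p(T) = 10 (p(T) = -2*(-5) = 10)
D(O) = 2*O*(10 + O) (D(O) = (O + 10)*(O + O) = (10 + O)*(2*O) = 2*O*(10 + O))
-8*D(l(-2)) - 29 = -16*(-5)*(10 - 5) - 29 = -16*(-5)*5 - 29 = -8*(-50) - 29 = 400 - 29 = 371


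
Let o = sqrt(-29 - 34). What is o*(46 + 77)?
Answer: 369*I*sqrt(7) ≈ 976.28*I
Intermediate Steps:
o = 3*I*sqrt(7) (o = sqrt(-63) = 3*I*sqrt(7) ≈ 7.9373*I)
o*(46 + 77) = (3*I*sqrt(7))*(46 + 77) = (3*I*sqrt(7))*123 = 369*I*sqrt(7)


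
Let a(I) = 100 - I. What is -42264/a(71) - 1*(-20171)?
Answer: 542695/29 ≈ 18714.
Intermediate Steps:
-42264/a(71) - 1*(-20171) = -42264/(100 - 1*71) - 1*(-20171) = -42264/(100 - 71) + 20171 = -42264/29 + 20171 = 542695/29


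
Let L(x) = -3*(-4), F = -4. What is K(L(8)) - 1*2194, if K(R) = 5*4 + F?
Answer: -2178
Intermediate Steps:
L(x) = 12
K(R) = 16 (K(R) = 5*4 - 4 = 20 - 4 = 16)
K(L(8)) - 1*2194 = 16 - 1*2194 = 16 - 2194 = -2178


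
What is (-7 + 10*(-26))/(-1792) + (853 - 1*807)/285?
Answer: 158527/510720 ≈ 0.31040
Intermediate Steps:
(-7 + 10*(-26))/(-1792) + (853 - 1*807)/285 = (-7 - 260)*(-1/1792) + (853 - 807)*(1/285) = -267*(-1/1792) + 46*(1/285) = 267/1792 + 46/285 = 158527/510720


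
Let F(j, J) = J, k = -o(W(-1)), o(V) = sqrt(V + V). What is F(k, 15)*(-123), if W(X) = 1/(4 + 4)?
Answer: -1845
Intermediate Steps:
W(X) = 1/8
o(V) = sqrt(2)*sqrt(V) (o(V) = sqrt(2*V) = sqrt(2)*sqrt(V))
k = -1/2 (k = -sqrt(2)*sqrt(1/8) = -sqrt(2)*sqrt(2)/4 = -1*1/2 = -1/2 ≈ -0.50000)
F(k, 15)*(-123) = 15*(-123) = -1845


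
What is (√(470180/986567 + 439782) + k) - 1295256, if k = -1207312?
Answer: -2502568 + √428046637330115458/986567 ≈ -2.5019e+6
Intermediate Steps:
(√(470180/986567 + 439782) + k) - 1295256 = (√(470180/986567 + 439782) - 1207312) - 1295256 = (√(433874878574/986567) - 1207312) - 1295256 = (√428046637330115458/986567 - 1207312) - 1295256 = (-1207312 + √428046637330115458/986567) - 1295256 = -2502568 + √428046637330115458/986567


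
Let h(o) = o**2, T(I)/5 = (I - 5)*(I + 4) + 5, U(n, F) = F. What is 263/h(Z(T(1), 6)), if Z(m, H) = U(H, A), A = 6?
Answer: 263/36 ≈ 7.3056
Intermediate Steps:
T(I) = 25 + 5*(-5 + I)*(4 + I) (T(I) = 5*((I - 5)*(I + 4) + 5) = 5*((-5 + I)*(4 + I) + 5) = 5*(5 + (-5 + I)*(4 + I)) = 25 + 5*(-5 + I)*(4 + I))
Z(m, H) = 6
263/h(Z(T(1), 6)) = 263/(6**2) = 263/36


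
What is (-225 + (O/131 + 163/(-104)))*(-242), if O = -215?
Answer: 376202673/6812 ≈ 55226.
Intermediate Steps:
(-225 + (O/131 + 163/(-104)))*(-242) = (-225 + (-215/131 + 163/(-104)))*(-242) = (-225 + (-215*1/131 + 163*(-1/104)))*(-242) = (-225 + (-215/131 - 163/104))*(-242) = (-225 - 43713/13624)*(-242) = -3109113/13624*(-242) = 376202673/6812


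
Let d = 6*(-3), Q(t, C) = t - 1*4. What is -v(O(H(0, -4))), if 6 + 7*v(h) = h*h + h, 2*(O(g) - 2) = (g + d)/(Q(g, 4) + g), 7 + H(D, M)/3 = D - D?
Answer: -19461/59248 ≈ -0.32847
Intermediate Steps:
H(D, M) = -21 (H(D, M) = -21 + 3*(D - D) = -21 + 3*0 = -21 + 0 = -21)
Q(t, C) = -4 + t (Q(t, C) = t - 4 = -4 + t)
d = -18
O(g) = 2 + (-18 + g)/(2*(-4 + 2*g)) (O(g) = 2 + ((g - 18)/((-4 + g) + g))/2 = 2 + ((-18 + g)/(-4 + 2*g))/2 = 2 + (-18 + g)/(2*(-4 + 2*g)))
v(h) = -6/7 + h/7 + h**2/7 (v(h) = -6/7 + (h*h + h)/7 = -6/7 + (h**2 + h)/7 = -6/7 + (h + h**2)/7 = -6/7 + (h/7 + h**2/7) = -6/7 + h/7 + h**2/7)
-v(O(H(0, -4))) = -(-6/7 + ((-34 + 9*(-21))/(4*(-2 - 21)))/7 + ((-34 + 9*(-21))/(4*(-2 - 21)))**2/7) = -(-6/7 + ((1/4)*(-34 - 189)/(-23))/7 + ((1/4)*(-34 - 189)/(-23))**2/7) = -(-6/7 + ((1/4)*(-1/23)*(-223))/7 + ((1/4)*(-1/23)*(-223))**2/7) = -(-6/7 + (1/7)*(223/92) + (223/92)**2/7) = -(-6/7 + 223/644 + (1/7)*(49729/8464)) = -(-6/7 + 223/644 + 49729/59248) = -1*19461/59248 = -19461/59248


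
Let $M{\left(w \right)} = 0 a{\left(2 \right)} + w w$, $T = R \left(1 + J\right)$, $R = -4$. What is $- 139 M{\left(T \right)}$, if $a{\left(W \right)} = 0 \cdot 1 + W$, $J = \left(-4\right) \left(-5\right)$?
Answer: $-980784$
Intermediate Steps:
$J = 20$
$T = -84$ ($T = - 4 \left(1 + 20\right) = \left(-4\right) 21 = -84$)
$a{\left(W \right)} = W$ ($a{\left(W \right)} = 0 + W = W$)
$M{\left(w \right)} = w^{2}$ ($M{\left(w \right)} = 0 \cdot 2 + w w = 0 + w^{2} = w^{2}$)
$- 139 M{\left(T \right)} = - 139 \left(-84\right)^{2} = \left(-139\right) 7056 = -980784$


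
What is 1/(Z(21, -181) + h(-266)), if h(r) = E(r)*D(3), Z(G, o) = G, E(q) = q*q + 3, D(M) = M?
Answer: 1/212298 ≈ 4.7104e-6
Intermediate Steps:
E(q) = 3 + q**2 (E(q) = q**2 + 3 = 3 + q**2)
h(r) = 9 + 3*r**2 (h(r) = (3 + r**2)*3 = 9 + 3*r**2)
1/(Z(21, -181) + h(-266)) = 1/(21 + (9 + 3*(-266)**2)) = 1/(21 + (9 + 3*70756)) = 1/(21 + (9 + 212268)) = 1/(21 + 212277) = 1/212298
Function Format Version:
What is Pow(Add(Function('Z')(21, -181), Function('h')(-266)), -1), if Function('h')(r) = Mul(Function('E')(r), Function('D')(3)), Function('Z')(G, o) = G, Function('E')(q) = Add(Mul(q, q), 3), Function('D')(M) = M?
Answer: Rational(1, 212298) ≈ 4.7104e-6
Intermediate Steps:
Function('E')(q) = Add(3, Pow(q, 2)) (Function('E')(q) = Add(Pow(q, 2), 3) = Add(3, Pow(q, 2)))
Function('h')(r) = Add(9, Mul(3, Pow(r, 2))) (Function('h')(r) = Mul(Add(3, Pow(r, 2)), 3) = Add(9, Mul(3, Pow(r, 2))))
Pow(Add(Function('Z')(21, -181), Function('h')(-266)), -1) = Pow(Add(21, Add(9, Mul(3, Pow(-266, 2)))), -1) = Pow(Add(21, Add(9, Mul(3, 70756))), -1) = Pow(Add(21, Add(9, 212268)), -1) = Pow(Add(21, 212277), -1) = Pow(212298, -1) = Rational(1, 212298)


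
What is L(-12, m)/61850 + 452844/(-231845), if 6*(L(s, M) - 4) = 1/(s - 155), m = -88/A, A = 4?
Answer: -5612697839977/2873658495300 ≈ -1.9532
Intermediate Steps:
m = -22 (m = -88/4 = -88*¼ = -22)
L(s, M) = 4 + 1/(6*(-155 + s)) (L(s, M) = 4 + 1/(6*(s - 155)) = 4 + 1/(6*(-155 + s)))
L(-12, m)/61850 + 452844/(-231845) = ((-3719 + 24*(-12))/(6*(-155 - 12)))/61850 + 452844/(-231845) = ((⅙)*(-3719 - 288)/(-167))*(1/61850) + 452844*(-1/231845) = ((⅙)*(-1/167)*(-4007))*(1/61850) - 452844/231845 = (4007/1002)*(1/61850) - 452844/231845 = 4007/61973700 - 452844/231845 = -5612697839977/2873658495300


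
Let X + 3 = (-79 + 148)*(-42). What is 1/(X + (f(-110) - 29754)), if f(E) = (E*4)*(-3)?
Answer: -1/31335 ≈ -3.1913e-5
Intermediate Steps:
f(E) = -12*E (f(E) = (4*E)*(-3) = -12*E)
X = -2901 (X = -3 + (-79 + 148)*(-42) = -3 + 69*(-42) = -3 - 2898 = -2901)
1/(X + (f(-110) - 29754)) = 1/(-2901 + (-12*(-110) - 29754)) = 1/(-2901 + (1320 - 29754)) = 1/(-2901 - 28434) = 1/(-31335) = -1/31335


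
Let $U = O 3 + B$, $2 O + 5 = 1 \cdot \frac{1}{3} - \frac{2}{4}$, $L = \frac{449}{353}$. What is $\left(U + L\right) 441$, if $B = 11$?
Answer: $\frac{2815785}{1412} \approx 1994.2$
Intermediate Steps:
$L = \frac{449}{353}$ ($L = 449 \cdot \frac{1}{353} = \frac{449}{353} \approx 1.272$)
$O = - \frac{31}{12}$ ($O = - \frac{5}{2} + \frac{1 \cdot \frac{1}{3} - \frac{2}{4}}{2} = - \frac{5}{2} + \frac{1 \cdot \frac{1}{3} - \frac{1}{2}}{2} = - \frac{5}{2} + \frac{\frac{1}{3} - \frac{1}{2}}{2} = - \frac{5}{2} + \frac{1}{2} \left(- \frac{1}{6}\right) = - \frac{5}{2} - \frac{1}{12} = - \frac{31}{12} \approx -2.5833$)
$U = \frac{13}{4}$ ($U = \left(- \frac{31}{12}\right) 3 + 11 = - \frac{31}{4} + 11 = \frac{13}{4} \approx 3.25$)
$\left(U + L\right) 441 = \left(\frac{13}{4} + \frac{449}{353}\right) 441 = \frac{6385}{1412} \cdot 441 = \frac{2815785}{1412}$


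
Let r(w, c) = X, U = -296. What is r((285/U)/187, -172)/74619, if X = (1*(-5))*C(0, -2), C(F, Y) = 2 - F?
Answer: -10/74619 ≈ -0.00013401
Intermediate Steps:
X = -10 (X = (1*(-5))*(2 - 1*0) = -5*(2 + 0) = -5*2 = -10)
r(w, c) = -10
r((285/U)/187, -172)/74619 = -10/74619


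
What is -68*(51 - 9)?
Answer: -2856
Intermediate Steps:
-68*(51 - 9) = -68*42 = -2856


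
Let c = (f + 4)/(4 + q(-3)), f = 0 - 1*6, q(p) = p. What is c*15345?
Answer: -30690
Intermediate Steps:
f = -6 (f = 0 - 6 = -6)
c = -2 (c = (-6 + 4)/(4 - 3) = -2/1 = -2*1 = -2)
c*15345 = -2*15345 = -30690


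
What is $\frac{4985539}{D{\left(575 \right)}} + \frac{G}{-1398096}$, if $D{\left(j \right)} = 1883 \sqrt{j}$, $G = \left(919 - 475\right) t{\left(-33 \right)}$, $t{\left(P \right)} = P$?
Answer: $\frac{407}{38836} + \frac{4985539 \sqrt{23}}{216545} \approx 110.43$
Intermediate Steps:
$G = -14652$ ($G = \left(919 - 475\right) \left(-33\right) = 444 \left(-33\right) = -14652$)
$\frac{4985539}{D{\left(575 \right)}} + \frac{G}{-1398096} = \frac{4985539}{1883 \sqrt{575}} - \frac{14652}{-1398096} = \frac{4985539}{1883 \cdot 5 \sqrt{23}} - - \frac{407}{38836} = \frac{4985539}{9415 \sqrt{23}} + \frac{407}{38836} = 4985539 \frac{\sqrt{23}}{216545} + \frac{407}{38836} = \frac{4985539 \sqrt{23}}{216545} + \frac{407}{38836} = \frac{407}{38836} + \frac{4985539 \sqrt{23}}{216545}$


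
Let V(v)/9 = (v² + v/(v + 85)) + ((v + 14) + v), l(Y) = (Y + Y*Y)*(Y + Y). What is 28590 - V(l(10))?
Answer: -19912013112/457 ≈ -4.3571e+7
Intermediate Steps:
l(Y) = 2*Y*(Y + Y²) (l(Y) = (Y + Y²)*(2*Y) = 2*Y*(Y + Y²))
V(v) = 126 + 9*v² + 18*v + 9*v/(85 + v) (V(v) = 9*((v² + v/(v + 85)) + ((v + 14) + v)) = 9*((v² + v/(85 + v)) + ((14 + v) + v)) = 9*((v² + v/(85 + v)) + (14 + 2*v)) = 9*(14 + v² + 2*v + v/(85 + v)) = 126 + 9*v² + 18*v + 9*v/(85 + v))
28590 - V(l(10)) = 28590 - 9*(1190 + (2*10²*(1 + 10))³ + 87*(2*10²*(1 + 10))² + 185*(2*10²*(1 + 10)))/(85 + 2*10²*(1 + 10)) = 28590 - 9*(1190 + (2*100*11)³ + 87*(2*100*11)² + 185*(2*100*11))/(85 + 2*100*11) = 28590 - 9*(1190 + 2200³ + 87*2200² + 185*2200)/(85 + 2200) = 28590 - 9*(1190 + 10648000000 + 87*4840000 + 407000)/2285 = 28590 - 9*(1190 + 10648000000 + 421080000 + 407000)/2285 = 28590 - 9*11069488190/2285 = 28590 - 1*19925078742/457 = 28590 - 19925078742/457 = -19912013112/457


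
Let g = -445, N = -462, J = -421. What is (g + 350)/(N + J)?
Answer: 95/883 ≈ 0.10759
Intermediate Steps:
(g + 350)/(N + J) = (-445 + 350)/(-462 - 421) = -95/(-883) = -95*(-1/883) = 95/883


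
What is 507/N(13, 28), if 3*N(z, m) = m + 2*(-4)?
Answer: 1521/20 ≈ 76.050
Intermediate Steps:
N(z, m) = -8/3 + m/3 (N(z, m) = (m + 2*(-4))/3 = (m - 8)/3 = (-8 + m)/3 = -8/3 + m/3)
507/N(13, 28) = 507/(-8/3 + (⅓)*28) = 507/(-8/3 + 28/3) = 507/(20/3) = 507*(3/20) = 1521/20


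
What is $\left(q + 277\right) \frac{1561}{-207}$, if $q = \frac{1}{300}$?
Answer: $- \frac{129720661}{62100} \approx -2088.9$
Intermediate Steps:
$q = \frac{1}{300} \approx 0.0033333$
$\left(q + 277\right) \frac{1561}{-207} = \left(\frac{1}{300} + 277\right) \frac{1561}{-207} = \frac{83101 \cdot 1561 \left(- \frac{1}{207}\right)}{300} = \frac{83101}{300} \left(- \frac{1561}{207}\right) = - \frac{129720661}{62100}$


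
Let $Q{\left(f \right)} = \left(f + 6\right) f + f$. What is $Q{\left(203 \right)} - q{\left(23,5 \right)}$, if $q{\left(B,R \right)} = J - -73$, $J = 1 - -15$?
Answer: $42541$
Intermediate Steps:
$J = 16$ ($J = 1 + 15 = 16$)
$q{\left(B,R \right)} = 89$ ($q{\left(B,R \right)} = 16 - -73 = 16 + 73 = 89$)
$Q{\left(f \right)} = f + f \left(6 + f\right)$ ($Q{\left(f \right)} = \left(6 + f\right) f + f = f \left(6 + f\right) + f = f + f \left(6 + f\right)$)
$Q{\left(203 \right)} - q{\left(23,5 \right)} = 203 \left(7 + 203\right) - 89 = 203 \cdot 210 - 89 = 42630 - 89 = 42541$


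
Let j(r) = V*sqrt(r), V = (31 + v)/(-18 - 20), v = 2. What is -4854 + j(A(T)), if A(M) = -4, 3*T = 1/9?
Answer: -4854 - 33*I/19 ≈ -4854.0 - 1.7368*I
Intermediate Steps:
T = 1/27 (T = (1/3)/9 = (1/3)*(1/9) = 1/27 ≈ 0.037037)
V = -33/38 (V = (31 + 2)/(-18 - 20) = 33/(-38) = 33*(-1/38) = -33/38 ≈ -0.86842)
j(r) = -33*sqrt(r)/38
-4854 + j(A(T)) = -4854 - 33*I/19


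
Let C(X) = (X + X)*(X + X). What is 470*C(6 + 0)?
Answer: 67680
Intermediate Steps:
C(X) = 4*X² (C(X) = (2*X)*(2*X) = 4*X²)
470*C(6 + 0) = 470*(4*(6 + 0)²) = 470*(4*6²) = 470*(4*36) = 470*144 = 67680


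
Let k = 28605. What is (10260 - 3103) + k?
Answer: 35762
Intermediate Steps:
(10260 - 3103) + k = (10260 - 3103) + 28605 = 7157 + 28605 = 35762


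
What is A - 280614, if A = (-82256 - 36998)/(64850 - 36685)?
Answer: -7903612564/28165 ≈ -2.8062e+5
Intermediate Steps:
A = -119254/28165 ≈ -4.2341
A - 280614 = -119254/28165 - 280614 = -7903612564/28165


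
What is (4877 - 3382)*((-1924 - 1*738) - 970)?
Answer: -5429840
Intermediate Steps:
(4877 - 3382)*((-1924 - 1*738) - 970) = 1495*((-1924 - 738) - 970) = 1495*(-2662 - 970) = 1495*(-3632) = -5429840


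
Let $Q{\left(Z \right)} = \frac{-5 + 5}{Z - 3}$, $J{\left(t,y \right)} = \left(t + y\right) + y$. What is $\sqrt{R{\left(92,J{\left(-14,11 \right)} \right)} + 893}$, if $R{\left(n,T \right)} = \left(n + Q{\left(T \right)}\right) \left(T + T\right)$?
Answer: $\sqrt{2365} \approx 48.631$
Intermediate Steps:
$J{\left(t,y \right)} = t + 2 y$
$Q{\left(Z \right)} = 0$ ($Q{\left(Z \right)} = \frac{0}{-3 + Z} = 0$)
$R{\left(n,T \right)} = 2 T n$ ($R{\left(n,T \right)} = \left(n + 0\right) \left(T + T\right) = n 2 T = 2 T n$)
$\sqrt{R{\left(92,J{\left(-14,11 \right)} \right)} + 893} = \sqrt{2 \left(-14 + 2 \cdot 11\right) 92 + 893} = \sqrt{2 \left(-14 + 22\right) 92 + 893} = \sqrt{2 \cdot 8 \cdot 92 + 893} = \sqrt{1472 + 893} = \sqrt{2365}$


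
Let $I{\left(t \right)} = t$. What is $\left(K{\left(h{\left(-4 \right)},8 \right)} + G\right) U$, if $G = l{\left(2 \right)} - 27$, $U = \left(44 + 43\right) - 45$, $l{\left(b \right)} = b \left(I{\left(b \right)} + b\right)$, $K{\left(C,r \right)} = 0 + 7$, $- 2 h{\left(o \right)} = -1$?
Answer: $-504$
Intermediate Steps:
$h{\left(o \right)} = \frac{1}{2}$ ($h{\left(o \right)} = \left(- \frac{1}{2}\right) \left(-1\right) = \frac{1}{2}$)
$K{\left(C,r \right)} = 7$
$l{\left(b \right)} = 2 b^{2}$ ($l{\left(b \right)} = b \left(b + b\right) = b 2 b = 2 b^{2}$)
$U = 42$ ($U = 87 - 45 = 42$)
$G = -19$ ($G = 2 \cdot 2^{2} - 27 = 2 \cdot 4 - 27 = 8 - 27 = -19$)
$\left(K{\left(h{\left(-4 \right)},8 \right)} + G\right) U = \left(7 - 19\right) 42 = \left(-12\right) 42 = -504$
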